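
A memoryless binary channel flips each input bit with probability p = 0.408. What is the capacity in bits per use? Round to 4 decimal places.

Binary symmetric channel: C = 1 − h₂(ε) where h₂ is the binary entropy function.
h₂(0.408) = −0.408·log₂0.408 − 0.592·log₂0.592 = 0.9754.
C = 1 − 0.9754 = 0.0246 bits per channel use.

0.0246 bits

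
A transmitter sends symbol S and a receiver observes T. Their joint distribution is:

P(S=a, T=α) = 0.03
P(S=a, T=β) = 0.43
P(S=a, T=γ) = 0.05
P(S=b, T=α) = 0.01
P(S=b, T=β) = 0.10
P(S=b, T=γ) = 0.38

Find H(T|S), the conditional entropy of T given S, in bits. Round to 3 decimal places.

Chain rule: H(T|S) = H(S,T) − H(S).
Marginals: p(S) = (0.5100, 0.4900), p(T) = (0.0400, 0.5300, 0.4300).
H(S,T) = 1.8205 bits; H(S) = 0.9997 bits.
H(T|S) = 1.8205 − 0.9997 = 0.821 bits.

0.821 bits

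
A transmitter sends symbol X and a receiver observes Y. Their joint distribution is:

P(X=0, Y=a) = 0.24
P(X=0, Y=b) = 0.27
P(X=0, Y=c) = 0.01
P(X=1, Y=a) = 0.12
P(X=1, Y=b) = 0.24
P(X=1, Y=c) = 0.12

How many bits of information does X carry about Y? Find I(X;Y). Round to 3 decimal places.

0.109 bits

Marginals: p(X) = (0.5200, 0.4800), p(Y) = (0.3600, 0.5100, 0.1300).
I(X;Y) = Σ p(x,y)·log₂[p(x,y)/(p(x)p(y))].
  (0,a): 0.24·log₂(1.2821) = 0.0860
  (0,b): 0.27·log₂(1.0181) = 0.0070
  (0,c): 0.01·log₂(0.1479) = -0.0276
  (1,a): 0.12·log₂(0.6944) = -0.0631
  (1,b): 0.24·log₂(0.9804) = -0.0069
  (1,c): 0.12·log₂(1.9231) = 0.1132
Sum = 0.109 bits.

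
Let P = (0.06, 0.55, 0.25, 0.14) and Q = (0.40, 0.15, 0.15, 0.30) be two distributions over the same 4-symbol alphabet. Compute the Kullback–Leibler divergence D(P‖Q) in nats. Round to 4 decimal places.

D(P‖Q) = Σ p·ln(p/q).
  0.06·ln(0.06/0.40) = -0.11383
  0.55·ln(0.55/0.15) = 0.71461
  0.25·ln(0.25/0.15) = 0.12771
  0.14·ln(0.14/0.30) = -0.10670
D(P‖Q) = 0.6218 nats.

0.6218 nats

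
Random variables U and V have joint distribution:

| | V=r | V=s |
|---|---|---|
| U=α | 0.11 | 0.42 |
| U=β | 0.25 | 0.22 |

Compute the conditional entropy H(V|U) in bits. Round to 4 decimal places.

Chain rule: H(V|U) = H(U,V) − H(U).
Marginals: p(U) = (0.5300, 0.4700), p(V) = (0.3600, 0.6400).
H(U,V) = 1.8565 bits; H(U) = 0.9974 bits.
H(V|U) = 1.8565 − 0.9974 = 0.8591 bits.

0.8591 bits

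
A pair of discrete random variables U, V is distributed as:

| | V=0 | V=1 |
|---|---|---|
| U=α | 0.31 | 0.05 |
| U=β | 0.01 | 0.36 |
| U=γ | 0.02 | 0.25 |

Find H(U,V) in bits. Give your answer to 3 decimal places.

1.950 bits

H(U,V) = −Σ p(x,y)·log₂ p(x,y) over all 6 cells.
  cell (α,0): −0.31·log₂0.31 = 0.5238
  cell (α,1): −0.05·log₂0.05 = 0.2161
  cell (β,0): −0.01·log₂0.01 = 0.0664
  cell (β,1): −0.36·log₂0.36 = 0.5306
  cell (γ,0): −0.02·log₂0.02 = 0.1129
  cell (γ,1): −0.25·log₂0.25 = 0.5000
Sum = 1.950 bits.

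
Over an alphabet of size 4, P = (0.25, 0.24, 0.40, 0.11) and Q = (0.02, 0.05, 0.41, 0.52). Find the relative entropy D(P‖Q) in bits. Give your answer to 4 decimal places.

D(P‖Q) = Σ p·log₂(p/q).
  0.25·log₂(0.25/0.02) = 0.91096
  0.24·log₂(0.24/0.05) = 0.54313
  0.40·log₂(0.40/0.41) = -0.01425
  0.11·log₂(0.11/0.52) = -0.24651
D(P‖Q) = 1.1933 bits.

1.1933 bits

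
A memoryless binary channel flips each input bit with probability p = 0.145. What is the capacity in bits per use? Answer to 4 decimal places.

0.4028 bits

Binary symmetric channel: C = 1 − h₂(ε) where h₂ is the binary entropy function.
h₂(0.145) = −0.145·log₂0.145 − 0.855·log₂0.855 = 0.5972.
C = 1 − 0.5972 = 0.4028 bits per channel use.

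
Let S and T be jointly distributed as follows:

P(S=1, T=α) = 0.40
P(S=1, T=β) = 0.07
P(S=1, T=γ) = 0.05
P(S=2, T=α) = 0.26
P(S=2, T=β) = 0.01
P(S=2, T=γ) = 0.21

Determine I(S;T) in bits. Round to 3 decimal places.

0.133 bits

Marginals: p(S) = (0.5200, 0.4800), p(T) = (0.6600, 0.0800, 0.2600).
I(S;T) = Σ p(x,y)·log₂[p(x,y)/(p(x)p(y))].
  (1,α): 0.40·log₂(1.1655) = 0.0884
  (1,β): 0.07·log₂(1.6827) = 0.0526
  (1,γ): 0.05·log₂(0.3698) = -0.0718
  (2,α): 0.26·log₂(0.8207) = -0.0741
  (2,β): 0.01·log₂(0.2604) = -0.0194
  (2,γ): 0.21·log₂(1.6827) = 0.1577
Sum = 0.133 bits.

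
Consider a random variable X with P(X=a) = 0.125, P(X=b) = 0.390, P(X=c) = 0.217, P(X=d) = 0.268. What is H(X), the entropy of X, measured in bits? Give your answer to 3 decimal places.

1.892 bits

H(X) = −Σ p·log₂ p.
  −(0.125)·log₂(0.125) = 0.3750
  −(0.390)·log₂(0.390) = 0.5298
  −(0.217)·log₂(0.217) = 0.4783
  −(0.268)·log₂(0.268) = 0.5091
Sum: 0.3750 + 0.5298 + 0.4783 + 0.5091 = 1.892 bits.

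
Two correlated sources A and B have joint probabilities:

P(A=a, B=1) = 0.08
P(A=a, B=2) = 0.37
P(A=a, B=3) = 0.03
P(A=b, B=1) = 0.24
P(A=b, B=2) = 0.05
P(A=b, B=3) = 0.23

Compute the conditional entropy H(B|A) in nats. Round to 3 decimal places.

Marginals: p(A) = (0.4800, 0.5200), p(B) = (0.3200, 0.4200, 0.2600).
H(B|A) = Σ p(A) · H(B|A=·).
  A=a: p=0.4800, H(B|A=a) = 0.6725
  A=b: p=0.5200, H(B|A=b) = 0.9428
Weighted sum = 0.813 nats.

0.813 nats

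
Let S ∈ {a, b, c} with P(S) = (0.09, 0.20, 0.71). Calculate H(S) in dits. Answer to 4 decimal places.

H(S) = −Σ p·log₁₀ p.
  −(0.09)·log₁₀(0.09) = 0.09412
  −(0.20)·log₁₀(0.20) = 0.13979
  −(0.71)·log₁₀(0.71) = 0.10561
Sum: 0.09412 + 0.13979 + 0.10561 = 0.3395 dits.

0.3395 dits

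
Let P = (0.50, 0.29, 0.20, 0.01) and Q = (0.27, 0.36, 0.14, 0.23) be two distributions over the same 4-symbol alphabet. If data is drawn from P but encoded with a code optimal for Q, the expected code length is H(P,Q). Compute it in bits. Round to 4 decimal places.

H(P,Q) = −Σ p·log₂ q.
  −0.50·log₂(0.27) = 0.94448
  −0.29·log₂(0.36) = 0.42744
  −0.20·log₂(0.14) = 0.56730
  −0.01·log₂(0.23) = 0.02120
H(P,Q) = 1.9604 bits.

1.9604 bits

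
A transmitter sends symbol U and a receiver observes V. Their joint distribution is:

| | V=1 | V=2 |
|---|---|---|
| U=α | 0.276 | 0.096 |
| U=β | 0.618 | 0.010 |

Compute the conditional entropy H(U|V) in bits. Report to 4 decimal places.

0.8450 bits

Marginals: p(U) = (0.3720, 0.6280), p(V) = (0.8940, 0.1060).
H(U|V) = Σ p(V) · H(U|V=·).
  V=1: p=0.8940, H(U|V=1) = 0.8917
  V=2: p=0.1060, H(U|V=2) = 0.4508
Weighted sum = 0.8450 bits.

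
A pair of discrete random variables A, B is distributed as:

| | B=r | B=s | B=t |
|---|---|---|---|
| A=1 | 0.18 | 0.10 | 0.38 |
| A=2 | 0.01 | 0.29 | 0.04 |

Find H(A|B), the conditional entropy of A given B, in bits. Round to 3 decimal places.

0.567 bits

Chain rule: H(A|B) = H(A,B) − H(B).
Marginals: p(A) = (0.6600, 0.3400), p(B) = (0.1900, 0.3900, 0.4200).
H(A,B) = 2.0780 bits; H(B) = 1.5107 bits.
H(A|B) = 2.0780 − 1.5107 = 0.567 bits.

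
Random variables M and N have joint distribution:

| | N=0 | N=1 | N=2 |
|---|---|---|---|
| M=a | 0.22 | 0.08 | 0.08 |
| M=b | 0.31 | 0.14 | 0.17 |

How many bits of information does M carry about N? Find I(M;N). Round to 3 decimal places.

Marginals: p(M) = (0.3800, 0.6200), p(N) = (0.5300, 0.2200, 0.2500).
I(M;N) = Σ p(x,y)·log₂[p(x,y)/(p(x)p(y))].
  (a,0): 0.22·log₂(1.0924) = 0.0280
  (a,1): 0.08·log₂(0.9569) = -0.0051
  (a,2): 0.08·log₂(0.8421) = -0.0198
  (b,0): 0.31·log₂(0.9434) = -0.0261
  (b,1): 0.14·log₂(1.0264) = 0.0053
  (b,2): 0.17·log₂(1.0968) = 0.0227
Sum = 0.005 bits.

0.005 bits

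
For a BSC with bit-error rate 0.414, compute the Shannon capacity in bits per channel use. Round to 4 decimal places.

Binary symmetric channel: C = 1 − h₂(ε) where h₂ is the binary entropy function.
h₂(0.414) = −0.414·log₂0.414 − 0.586·log₂0.586 = 0.9786.
C = 1 − 0.9786 = 0.0214 bits per channel use.

0.0214 bits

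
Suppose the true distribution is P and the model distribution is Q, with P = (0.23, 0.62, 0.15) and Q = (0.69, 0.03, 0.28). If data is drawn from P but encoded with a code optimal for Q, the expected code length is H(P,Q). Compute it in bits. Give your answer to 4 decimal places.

H(P,Q) = −Σ p·log₂ q.
  −0.23·log₂(0.69) = 0.12313
  −0.62·log₂(0.03) = 3.13651
  −0.15·log₂(0.28) = 0.27548
H(P,Q) = 3.5351 bits.

3.5351 bits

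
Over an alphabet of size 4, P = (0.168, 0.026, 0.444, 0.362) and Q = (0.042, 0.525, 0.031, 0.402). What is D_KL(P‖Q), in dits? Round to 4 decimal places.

0.5640 dits

D(P‖Q) = Σ p·log₁₀(p/q).
  0.168·log₁₀(0.168/0.042) = 0.10115
  0.026·log₁₀(0.026/0.525) = -0.03393
  0.444·log₁₀(0.444/0.031) = 0.51327
  0.362·log₁₀(0.362/0.402) = -0.01648
D(P‖Q) = 0.5640 dits.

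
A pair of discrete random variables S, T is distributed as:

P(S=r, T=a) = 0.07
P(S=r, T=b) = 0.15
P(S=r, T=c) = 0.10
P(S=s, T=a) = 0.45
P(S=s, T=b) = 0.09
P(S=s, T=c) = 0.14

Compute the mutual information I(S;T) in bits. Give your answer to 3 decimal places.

0.144 bits

Marginals: p(S) = (0.3200, 0.6800), p(T) = (0.5200, 0.2400, 0.2400).
I(S;T) = Σ p(x,y)·log₂[p(x,y)/(p(x)p(y))].
  (r,a): 0.07·log₂(0.4207) = -0.0874
  (r,b): 0.15·log₂(1.9531) = 0.1449
  (r,c): 0.10·log₂(1.3021) = 0.0381
  (s,a): 0.45·log₂(1.2726) = 0.1565
  (s,b): 0.09·log₂(0.5515) = -0.0773
  (s,c): 0.14·log₂(0.8578) = -0.0310
Sum = 0.144 bits.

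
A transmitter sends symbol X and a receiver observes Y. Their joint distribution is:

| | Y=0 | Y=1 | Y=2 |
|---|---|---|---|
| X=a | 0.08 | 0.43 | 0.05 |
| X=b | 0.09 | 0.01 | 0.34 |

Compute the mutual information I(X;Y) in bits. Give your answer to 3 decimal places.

0.536 bits

Marginals: p(X) = (0.5600, 0.4400), p(Y) = (0.1700, 0.4400, 0.3900).
I(X;Y) = Σ p(x,y)·log₂[p(x,y)/(p(x)p(y))].
  (a,0): 0.08·log₂(0.8403) = -0.0201
  (a,1): 0.43·log₂(1.7451) = 0.3454
  (a,2): 0.05·log₂(0.2289) = -0.1063
  (b,0): 0.09·log₂(1.2032) = 0.0240
  (b,1): 0.01·log₂(0.0517) = -0.0428
  (b,2): 0.34·log₂(1.9814) = 0.3354
Sum = 0.536 bits.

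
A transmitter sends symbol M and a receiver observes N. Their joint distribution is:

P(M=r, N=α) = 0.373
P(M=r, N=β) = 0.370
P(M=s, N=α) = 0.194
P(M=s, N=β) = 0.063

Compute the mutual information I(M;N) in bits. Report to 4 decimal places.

0.0375 bits

Marginals: p(M) = (0.7430, 0.2570), p(N) = (0.5670, 0.4330).
I(M;N) = Σ p(x,y)·log₂[p(x,y)/(p(x)p(y))].
  (r,α): 0.373·log₂(0.8854) = -0.06550
  (r,β): 0.370·log₂(1.1501) = 0.07464
  (s,α): 0.194·log₂(1.3313) = 0.08010
  (s,β): 0.063·log₂(0.5661) = -0.05171
Sum = 0.0375 bits.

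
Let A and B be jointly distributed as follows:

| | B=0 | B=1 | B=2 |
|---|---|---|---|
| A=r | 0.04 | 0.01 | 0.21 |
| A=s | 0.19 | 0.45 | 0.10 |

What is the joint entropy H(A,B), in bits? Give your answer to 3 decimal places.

H(A,B) = −Σ p(x,y)·log₂ p(x,y) over all 6 cells.
  cell (r,0): −0.04·log₂0.04 = 0.1858
  cell (r,1): −0.01·log₂0.01 = 0.0664
  cell (r,2): −0.21·log₂0.21 = 0.4728
  cell (s,0): −0.19·log₂0.19 = 0.4552
  cell (s,1): −0.45·log₂0.45 = 0.5184
  cell (s,2): −0.10·log₂0.10 = 0.3322
Sum = 2.031 bits.

2.031 bits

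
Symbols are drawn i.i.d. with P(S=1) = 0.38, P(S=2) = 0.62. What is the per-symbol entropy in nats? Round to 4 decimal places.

H(S) = −Σ p·ln p.
  −(0.38)·ln(0.38) = 0.36768
  −(0.62)·ln(0.62) = 0.29638
Sum: 0.36768 + 0.29638 = 0.6641 nats.

0.6641 nats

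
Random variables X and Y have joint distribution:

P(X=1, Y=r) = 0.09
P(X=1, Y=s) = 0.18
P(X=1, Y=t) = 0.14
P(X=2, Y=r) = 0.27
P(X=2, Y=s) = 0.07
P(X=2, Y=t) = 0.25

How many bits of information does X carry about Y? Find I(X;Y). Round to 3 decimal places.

0.103 bits

Marginals: p(X) = (0.4100, 0.5900), p(Y) = (0.3600, 0.2500, 0.3900).
I(X;Y) = Σ p(x,y)·log₂[p(x,y)/(p(x)p(y))].
  (1,r): 0.09·log₂(0.6098) = -0.0642
  (1,s): 0.18·log₂(1.7561) = 0.1462
  (1,t): 0.14·log₂(0.8755) = -0.0268
  (2,r): 0.27·log₂(1.2712) = 0.0935
  (2,s): 0.07·log₂(0.4746) = -0.0753
  (2,t): 0.25·log₂(1.0865) = 0.0299
Sum = 0.103 bits.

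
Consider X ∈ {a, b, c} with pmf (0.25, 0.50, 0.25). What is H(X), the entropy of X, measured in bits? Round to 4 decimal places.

H(X) = −Σ p·log₂ p.
  −(0.25)·log₂(0.25) = 0.50000
  −(0.50)·log₂(0.50) = 0.50000
  −(0.25)·log₂(0.25) = 0.50000
Sum: 0.50000 + 0.50000 + 0.50000 = 1.5000 bits.

1.5000 bits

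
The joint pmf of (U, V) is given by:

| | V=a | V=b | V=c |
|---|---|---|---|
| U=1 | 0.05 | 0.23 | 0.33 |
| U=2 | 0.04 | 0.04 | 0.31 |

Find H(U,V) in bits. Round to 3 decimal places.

2.127 bits

H(U,V) = −Σ p(x,y)·log₂ p(x,y) over all 6 cells.
  cell (1,a): −0.05·log₂0.05 = 0.2161
  cell (1,b): −0.23·log₂0.23 = 0.4877
  cell (1,c): −0.33·log₂0.33 = 0.5278
  cell (2,a): −0.04·log₂0.04 = 0.1858
  cell (2,b): −0.04·log₂0.04 = 0.1858
  cell (2,c): −0.31·log₂0.31 = 0.5238
Sum = 2.127 bits.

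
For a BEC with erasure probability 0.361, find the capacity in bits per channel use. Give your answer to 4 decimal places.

Binary erasure channel: capacity C = 1 − ε.
C = 1 − 0.361 = 0.6390 bits per channel use.

0.6390 bits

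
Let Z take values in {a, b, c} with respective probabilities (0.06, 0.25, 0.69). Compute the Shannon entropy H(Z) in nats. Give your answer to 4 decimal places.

0.7714 nats

H(Z) = −Σ p·ln p.
  −(0.06)·ln(0.06) = 0.16880
  −(0.25)·ln(0.25) = 0.34657
  −(0.69)·ln(0.69) = 0.25603
Sum: 0.16880 + 0.34657 + 0.25603 = 0.7714 nats.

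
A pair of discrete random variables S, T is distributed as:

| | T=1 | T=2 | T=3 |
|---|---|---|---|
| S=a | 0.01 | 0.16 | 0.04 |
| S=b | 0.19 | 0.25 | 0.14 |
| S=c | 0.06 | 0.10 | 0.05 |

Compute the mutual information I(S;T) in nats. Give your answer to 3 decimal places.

0.049 nats

Marginals: p(S) = (0.2100, 0.5800, 0.2100), p(T) = (0.2600, 0.5100, 0.2300).
I(S;T) = H(S) + H(T) − H(S,T).
H(S) = 0.9714, H(T) = 1.0317, H(S,T) = 1.9542.
I(S;T) = 0.9714 + 1.0317 − 1.9542 = 0.049 nats.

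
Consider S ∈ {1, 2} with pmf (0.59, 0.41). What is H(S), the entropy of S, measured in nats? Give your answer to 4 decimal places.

H(S) = −Σ p·ln p.
  −(0.59)·ln(0.59) = 0.31130
  −(0.41)·ln(0.41) = 0.36556
Sum: 0.31130 + 0.36556 = 0.6769 nats.

0.6769 nats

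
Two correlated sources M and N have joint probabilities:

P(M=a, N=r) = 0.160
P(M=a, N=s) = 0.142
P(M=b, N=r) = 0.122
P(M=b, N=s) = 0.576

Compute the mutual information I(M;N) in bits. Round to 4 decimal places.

0.0903 bits

Marginals: p(M) = (0.3020, 0.6980), p(N) = (0.2820, 0.7180).
I(M;N) = Σ p(x,y)·log₂[p(x,y)/(p(x)p(y))].
  (a,r): 0.160·log₂(1.8787) = 0.14556
  (a,s): 0.142·log₂(0.6549) = -0.08672
  (b,r): 0.122·log₂(0.6198) = -0.08419
  (b,s): 0.576·log₂(1.1493) = 0.11565
Sum = 0.0903 bits.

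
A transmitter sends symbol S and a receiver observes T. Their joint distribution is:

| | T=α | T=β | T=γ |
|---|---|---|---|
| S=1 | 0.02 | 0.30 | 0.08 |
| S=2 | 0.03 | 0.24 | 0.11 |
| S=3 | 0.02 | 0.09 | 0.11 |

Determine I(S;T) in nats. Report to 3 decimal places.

0.036 nats

Marginals: p(S) = (0.4000, 0.3800, 0.2200), p(T) = (0.0700, 0.6300, 0.3000).
I(S;T) = Σ p(x,y)·ln[p(x,y)/(p(x)p(y))].
  (1,α): 0.02·ln(0.7143) = -0.0067
  (1,β): 0.30·ln(1.1905) = 0.0523
  (1,γ): 0.08·ln(0.6667) = -0.0324
  (2,α): 0.03·ln(1.1278) = 0.0036
  (2,β): 0.24·ln(1.0025) = 0.0006
  (2,γ): 0.11·ln(0.9649) = -0.0039
  (3,α): 0.02·ln(1.2987) = 0.0052
  (3,β): 0.09·ln(0.6494) = -0.0389
  (3,γ): 0.11·ln(1.6667) = 0.0562
Sum = 0.036 nats.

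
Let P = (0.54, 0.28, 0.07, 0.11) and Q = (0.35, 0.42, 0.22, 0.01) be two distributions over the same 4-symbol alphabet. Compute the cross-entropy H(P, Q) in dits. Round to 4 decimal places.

H(P,Q) = −Σ p·log₁₀ q.
  −0.54·log₁₀(0.35) = 0.24620
  −0.28·log₁₀(0.42) = 0.10549
  −0.07·log₁₀(0.22) = 0.04603
  −0.11·log₁₀(0.01) = 0.22000
H(P,Q) = 0.6177 dits.

0.6177 dits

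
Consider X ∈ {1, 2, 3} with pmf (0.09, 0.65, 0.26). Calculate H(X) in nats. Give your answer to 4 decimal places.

0.8470 nats

H(X) = −Σ p·ln p.
  −(0.09)·ln(0.09) = 0.21672
  −(0.65)·ln(0.65) = 0.28001
  −(0.26)·ln(0.26) = 0.35024
Sum: 0.21672 + 0.28001 + 0.35024 = 0.8470 nats.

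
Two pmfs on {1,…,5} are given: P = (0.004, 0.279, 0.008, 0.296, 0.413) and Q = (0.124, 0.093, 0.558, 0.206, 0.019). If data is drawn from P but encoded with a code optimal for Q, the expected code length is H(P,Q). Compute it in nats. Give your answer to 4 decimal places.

2.7802 nats

H(P,Q) = −Σ p·ln q.
  −0.004·ln(0.124) = 0.00835
  −0.279·ln(0.093) = 0.66267
  −0.008·ln(0.558) = 0.00467
  −0.296·ln(0.206) = 0.46764
  −0.413·ln(0.019) = 1.63685
H(P,Q) = 2.7802 nats.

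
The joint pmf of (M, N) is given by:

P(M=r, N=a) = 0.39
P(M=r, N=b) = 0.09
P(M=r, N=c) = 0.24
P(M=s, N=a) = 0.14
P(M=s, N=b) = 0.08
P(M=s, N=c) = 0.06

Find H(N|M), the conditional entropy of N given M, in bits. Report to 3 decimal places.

1.413 bits

Marginals: p(M) = (0.7200, 0.2800), p(N) = (0.5300, 0.1700, 0.3000).
H(N|M) = Σ p(M) · H(N|M=·).
  M=r: p=0.7200, H(N|M=r) = 1.3824
  M=s: p=0.2800, H(N|M=s) = 1.4926
Weighted sum = 1.413 bits.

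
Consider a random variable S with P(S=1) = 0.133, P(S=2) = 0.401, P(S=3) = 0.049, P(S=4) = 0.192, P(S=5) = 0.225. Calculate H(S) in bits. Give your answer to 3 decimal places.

H(S) = −Σ p·log₂ p.
  −(0.133)·log₂(0.133) = 0.3871
  −(0.401)·log₂(0.401) = 0.5286
  −(0.049)·log₂(0.049) = 0.2132
  −(0.192)·log₂(0.192) = 0.4571
  −(0.225)·log₂(0.225) = 0.4842
Sum: 0.3871 + 0.5286 + 0.2132 + 0.4571 + 0.4842 = 2.070 bits.

2.070 bits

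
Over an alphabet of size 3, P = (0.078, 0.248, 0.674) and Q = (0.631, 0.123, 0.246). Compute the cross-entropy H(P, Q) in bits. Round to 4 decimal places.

H(P,Q) = −Σ p·log₂ q.
  −0.078·log₂(0.631) = 0.05181
  −0.248·log₂(0.123) = 0.74977
  −0.674·log₂(0.246) = 1.36368
H(P,Q) = 2.1653 bits.

2.1653 bits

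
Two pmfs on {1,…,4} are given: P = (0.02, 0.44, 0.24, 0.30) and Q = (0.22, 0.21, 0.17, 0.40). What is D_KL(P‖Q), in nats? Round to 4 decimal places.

0.2740 nats

D(P‖Q) = Σ p·ln(p/q).
  0.02·ln(0.02/0.22) = -0.04796
  0.44·ln(0.44/0.21) = 0.32545
  0.24·ln(0.24/0.17) = 0.08276
  0.30·ln(0.30/0.40) = -0.08630
D(P‖Q) = 0.2740 nats.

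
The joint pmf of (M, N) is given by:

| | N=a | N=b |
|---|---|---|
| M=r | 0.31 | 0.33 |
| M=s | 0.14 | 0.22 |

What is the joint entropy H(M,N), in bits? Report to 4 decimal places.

1.9293 bits

H(M,N) = −Σ p(x,y)·log₂ p(x,y) over all 4 cells.
  cell (r,a): −0.31·log₂0.31 = 0.52379
  cell (r,b): −0.33·log₂0.33 = 0.52782
  cell (s,a): −0.14·log₂0.14 = 0.39711
  cell (s,b): −0.22·log₂0.22 = 0.48057
Sum = 1.9293 bits.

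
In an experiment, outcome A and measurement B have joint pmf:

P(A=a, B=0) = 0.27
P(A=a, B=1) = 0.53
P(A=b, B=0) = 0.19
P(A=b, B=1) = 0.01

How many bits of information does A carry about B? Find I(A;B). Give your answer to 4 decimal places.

Marginals: p(A) = (0.8000, 0.2000), p(B) = (0.4600, 0.5400).
I(A;B) = Σ p(x,y)·log₂[p(x,y)/(p(x)p(y))].
  (a,0): 0.27·log₂(0.7337) = -0.12062
  (a,1): 0.53·log₂(1.2269) = 0.15633
  (b,0): 0.19·log₂(2.0652) = 0.19880
  (b,1): 0.01·log₂(0.0926) = -0.03433
Sum = 0.2002 bits.

0.2002 bits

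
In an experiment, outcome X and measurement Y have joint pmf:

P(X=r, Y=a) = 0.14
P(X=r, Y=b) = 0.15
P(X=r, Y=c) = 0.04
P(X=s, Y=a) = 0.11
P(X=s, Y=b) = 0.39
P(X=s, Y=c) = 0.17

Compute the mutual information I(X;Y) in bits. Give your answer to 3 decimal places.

0.060 bits

Marginals: p(X) = (0.3300, 0.6700), p(Y) = (0.2500, 0.5400, 0.2100).
I(X;Y) = H(X) + H(Y) − H(X,Y).
H(X) = 0.9149, H(Y) = 1.4529, H(X,Y) = 2.3081.
I(X;Y) = 0.9149 + 1.4529 − 2.3081 = 0.060 bits.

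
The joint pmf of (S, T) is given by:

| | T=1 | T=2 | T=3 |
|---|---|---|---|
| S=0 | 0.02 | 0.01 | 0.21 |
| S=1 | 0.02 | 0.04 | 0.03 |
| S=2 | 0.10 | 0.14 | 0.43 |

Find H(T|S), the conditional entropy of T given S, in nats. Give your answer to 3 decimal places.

0.805 nats

Chain rule: H(T|S) = H(S,T) − H(S).
Marginals: p(S) = (0.2400, 0.0900, 0.6700), p(T) = (0.1400, 0.1900, 0.6700).
H(S,T) = 1.6326 nats; H(S) = 0.8275 nats.
H(T|S) = 1.6326 − 0.8275 = 0.805 nats.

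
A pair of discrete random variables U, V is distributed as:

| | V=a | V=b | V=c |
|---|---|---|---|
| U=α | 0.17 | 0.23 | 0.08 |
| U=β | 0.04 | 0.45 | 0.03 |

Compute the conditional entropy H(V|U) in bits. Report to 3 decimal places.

1.071 bits

Chain rule: H(V|U) = H(U,V) − H(U).
Marginals: p(U) = (0.4800, 0.5200), p(V) = (0.2100, 0.6800, 0.1100).
H(U,V) = 2.0697 bits; H(U) = 0.9988 bits.
H(V|U) = 2.0697 − 0.9988 = 1.071 bits.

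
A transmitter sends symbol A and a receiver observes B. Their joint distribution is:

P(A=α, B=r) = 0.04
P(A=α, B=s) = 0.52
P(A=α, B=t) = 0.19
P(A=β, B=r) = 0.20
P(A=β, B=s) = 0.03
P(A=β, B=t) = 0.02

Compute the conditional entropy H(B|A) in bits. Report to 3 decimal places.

1.049 bits

Chain rule: H(B|A) = H(A,B) − H(A).
Marginals: p(A) = (0.7500, 0.2500), p(B) = (0.2400, 0.5500, 0.2100).
H(A,B) = 1.8606 bits; H(A) = 0.8113 bits.
H(B|A) = 1.8606 − 0.8113 = 1.049 bits.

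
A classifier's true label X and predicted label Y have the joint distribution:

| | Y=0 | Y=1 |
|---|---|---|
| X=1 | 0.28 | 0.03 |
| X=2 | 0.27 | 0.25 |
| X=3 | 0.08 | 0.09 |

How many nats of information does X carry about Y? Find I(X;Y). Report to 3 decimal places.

0.083 nats

Marginals: p(X) = (0.3100, 0.5200, 0.1700), p(Y) = (0.6300, 0.3700).
I(X;Y) = Σ p(x,y)·ln[p(x,y)/(p(x)p(y))].
  (1,0): 0.28·ln(1.4337) = 0.1009
  (1,1): 0.03·ln(0.2616) = -0.0402
  (2,0): 0.27·ln(0.8242) = -0.0522
  (2,1): 0.25·ln(1.2994) = 0.0655
  (3,0): 0.08·ln(0.7470) = -0.0233
  (3,1): 0.09·ln(1.4308) = 0.0322
Sum = 0.083 nats.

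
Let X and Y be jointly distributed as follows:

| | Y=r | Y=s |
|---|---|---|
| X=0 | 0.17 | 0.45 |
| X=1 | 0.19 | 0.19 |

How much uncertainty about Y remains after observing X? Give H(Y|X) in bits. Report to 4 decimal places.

Chain rule: H(Y|X) = H(X,Y) − H(X).
Marginals: p(X) = (0.6200, 0.3800), p(Y) = (0.3600, 0.6400).
H(X,Y) = 1.8634 bits; H(X) = 0.9580 bits.
H(Y|X) = 1.8634 − 0.9580 = 0.9054 bits.

0.9054 bits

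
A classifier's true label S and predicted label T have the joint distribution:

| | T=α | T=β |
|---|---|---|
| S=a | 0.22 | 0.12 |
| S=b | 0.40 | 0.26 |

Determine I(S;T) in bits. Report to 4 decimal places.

0.0012 bits

Marginals: p(S) = (0.3400, 0.6600), p(T) = (0.6200, 0.3800).
I(S;T) = Σ p(x,y)·log₂[p(x,y)/(p(x)p(y))].
  (a,α): 0.22·log₂(1.0436) = 0.01356
  (a,β): 0.12·log₂(0.9288) = -0.01279
  (b,α): 0.40·log₂(0.9775) = -0.01312
  (b,β): 0.26·log₂(1.0367) = 0.01351
Sum = 0.0012 bits.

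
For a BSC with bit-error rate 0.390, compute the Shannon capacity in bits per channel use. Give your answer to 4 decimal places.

0.0352 bits

Binary symmetric channel: C = 1 − h₂(ε) where h₂ is the binary entropy function.
h₂(0.390) = −0.390·log₂0.390 − 0.610·log₂0.610 = 0.9648.
C = 1 − 0.9648 = 0.0352 bits per channel use.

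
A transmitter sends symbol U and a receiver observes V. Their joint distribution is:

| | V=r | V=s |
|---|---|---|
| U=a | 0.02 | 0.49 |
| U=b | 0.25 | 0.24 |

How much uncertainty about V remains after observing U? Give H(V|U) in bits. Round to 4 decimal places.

Marginals: p(U) = (0.5100, 0.4900), p(V) = (0.2700, 0.7300).
H(V|U) = Σ p(U) · H(V|U=·).
  U=a: p=0.5100, H(V|U=a) = 0.2387
  U=b: p=0.4900, H(V|U=b) = 0.9997
Weighted sum = 0.6116 bits.

0.6116 bits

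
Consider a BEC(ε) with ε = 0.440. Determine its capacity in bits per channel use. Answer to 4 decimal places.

0.5600 bits

Binary erasure channel: capacity C = 1 − ε.
C = 1 − 0.440 = 0.5600 bits per channel use.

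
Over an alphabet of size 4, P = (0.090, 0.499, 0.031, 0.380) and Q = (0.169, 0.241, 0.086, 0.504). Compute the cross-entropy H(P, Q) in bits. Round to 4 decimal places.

H(P,Q) = −Σ p·log₂ q.
  −0.090·log₂(0.169) = 0.23084
  −0.499·log₂(0.241) = 1.02439
  −0.031·log₂(0.086) = 0.10973
  −0.380·log₂(0.504) = 0.37563
H(P,Q) = 1.7406 bits.

1.7406 bits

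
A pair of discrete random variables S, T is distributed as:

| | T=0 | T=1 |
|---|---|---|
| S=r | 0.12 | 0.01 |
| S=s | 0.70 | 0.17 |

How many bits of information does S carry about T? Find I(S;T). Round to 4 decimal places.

0.0092 bits

Marginals: p(S) = (0.1300, 0.8700), p(T) = (0.8200, 0.1800).
I(S;T) = Σ p(x,y)·log₂[p(x,y)/(p(x)p(y))].
  (r,0): 0.12·log₂(1.1257) = 0.02050
  (r,1): 0.01·log₂(0.4274) = -0.01227
  (s,0): 0.70·log₂(0.9812) = -0.01915
  (s,1): 0.17·log₂(1.0856) = 0.02014
Sum = 0.0092 bits.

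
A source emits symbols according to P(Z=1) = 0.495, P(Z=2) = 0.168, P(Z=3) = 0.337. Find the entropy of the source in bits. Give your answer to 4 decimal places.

H(Z) = −Σ p·log₂ p.
  −(0.495)·log₂(0.495) = 0.50218
  −(0.168)·log₂(0.168) = 0.43234
  −(0.337)·log₂(0.337) = 0.52881
Sum: 0.50218 + 0.43234 + 0.52881 = 1.4633 bits.

1.4633 bits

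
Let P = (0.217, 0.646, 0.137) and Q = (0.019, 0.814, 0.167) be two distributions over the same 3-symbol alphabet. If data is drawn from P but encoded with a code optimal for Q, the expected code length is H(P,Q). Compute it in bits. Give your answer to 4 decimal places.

1.7863 bits

H(P,Q) = −Σ p·log₂ q.
  −0.217·log₂(0.019) = 1.24077
  −0.646·log₂(0.814) = 0.19180
  −0.137·log₂(0.167) = 0.35374
H(P,Q) = 1.7863 bits.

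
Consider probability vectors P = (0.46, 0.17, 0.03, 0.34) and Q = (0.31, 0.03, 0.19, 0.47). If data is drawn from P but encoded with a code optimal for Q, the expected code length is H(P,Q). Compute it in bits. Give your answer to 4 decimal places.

2.0795 bits

H(P,Q) = −Σ p·log₂ q.
  −0.46·log₂(0.31) = 0.77724
  −0.17·log₂(0.03) = 0.86001
  −0.03·log₂(0.19) = 0.07188
  −0.34·log₂(0.47) = 0.37035
H(P,Q) = 2.0795 bits.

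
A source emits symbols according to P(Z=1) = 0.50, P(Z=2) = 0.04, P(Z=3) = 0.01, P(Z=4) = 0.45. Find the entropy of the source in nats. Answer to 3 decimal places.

0.881 nats

H(Z) = −Σ p·ln p.
  −(0.50)·ln(0.50) = 0.3466
  −(0.04)·ln(0.04) = 0.1288
  −(0.01)·ln(0.01) = 0.0461
  −(0.45)·ln(0.45) = 0.3593
Sum: 0.3466 + 0.1288 + 0.0461 + 0.3593 = 0.881 nats.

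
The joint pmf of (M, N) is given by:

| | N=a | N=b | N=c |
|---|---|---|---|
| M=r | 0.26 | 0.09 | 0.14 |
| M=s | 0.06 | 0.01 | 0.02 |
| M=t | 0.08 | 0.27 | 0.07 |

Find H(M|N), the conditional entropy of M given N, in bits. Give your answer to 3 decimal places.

Marginals: p(M) = (0.4900, 0.0900, 0.4200), p(N) = (0.4000, 0.3700, 0.2300).
H(M|N) = Σ p(N) · H(M|N=·).
  N=a: p=0.4000, H(M|N=a) = 1.2789
  N=b: p=0.3700, H(M|N=b) = 0.9686
  N=c: p=0.2300, H(M|N=c) = 1.2647
Weighted sum = 1.161 bits.

1.161 bits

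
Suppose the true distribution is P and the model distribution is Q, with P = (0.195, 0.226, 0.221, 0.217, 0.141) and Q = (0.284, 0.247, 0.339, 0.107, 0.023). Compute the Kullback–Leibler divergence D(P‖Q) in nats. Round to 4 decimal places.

0.2212 nats

D(P‖Q) = Σ p·ln(p/q).
  0.195·ln(0.195/0.284) = -0.07332
  0.226·ln(0.226/0.247) = -0.02008
  0.221·ln(0.221/0.339) = -0.09455
  0.217·ln(0.217/0.107) = 0.15343
  0.141·ln(0.141/0.023) = 0.25567
D(P‖Q) = 0.2212 nats.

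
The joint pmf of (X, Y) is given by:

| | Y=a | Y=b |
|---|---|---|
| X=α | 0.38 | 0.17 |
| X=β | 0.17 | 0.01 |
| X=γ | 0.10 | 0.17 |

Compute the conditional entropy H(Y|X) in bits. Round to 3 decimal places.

0.803 bits

Marginals: p(X) = (0.5500, 0.1800, 0.2700), p(Y) = (0.6500, 0.3500).
H(Y|X) = Σ p(X) · H(Y|X=·).
  X=α: p=0.5500, H(Y|X=α) = 0.8921
  X=β: p=0.1800, H(Y|X=β) = 0.3095
  X=γ: p=0.2700, H(Y|X=γ) = 0.9510
Weighted sum = 0.803 bits.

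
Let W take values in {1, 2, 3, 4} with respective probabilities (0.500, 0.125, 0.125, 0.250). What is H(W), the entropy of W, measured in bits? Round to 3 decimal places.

H(W) = −Σ p·log₂ p.
  −(0.500)·log₂(0.500) = 0.5000
  −(0.125)·log₂(0.125) = 0.3750
  −(0.125)·log₂(0.125) = 0.3750
  −(0.250)·log₂(0.250) = 0.5000
Sum: 0.5000 + 0.3750 + 0.3750 + 0.5000 = 1.750 bits.

1.750 bits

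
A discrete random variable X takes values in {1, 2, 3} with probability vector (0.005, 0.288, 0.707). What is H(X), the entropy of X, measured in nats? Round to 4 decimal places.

H(X) = −Σ p·ln p.
  −(0.005)·ln(0.005) = 0.02649
  −(0.288)·ln(0.288) = 0.35850
  −(0.707)·ln(0.707) = 0.24513
Sum: 0.02649 + 0.35850 + 0.24513 = 0.6301 nats.

0.6301 nats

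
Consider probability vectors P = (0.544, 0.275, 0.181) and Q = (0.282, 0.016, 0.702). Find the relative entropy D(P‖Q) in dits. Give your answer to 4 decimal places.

D(P‖Q) = Σ p·log₁₀(p/q).
  0.544·log₁₀(0.544/0.282) = 0.15523
  0.275·log₁₀(0.275/0.016) = 0.33968
  0.181·log₁₀(0.181/0.702) = -0.10655
D(P‖Q) = 0.3884 dits.

0.3884 dits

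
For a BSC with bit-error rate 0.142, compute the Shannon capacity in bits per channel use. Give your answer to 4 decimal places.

0.4105 bits

Binary symmetric channel: C = 1 − h₂(ε) where h₂ is the binary entropy function.
h₂(0.142) = −0.142·log₂0.142 − 0.858·log₂0.858 = 0.5895.
C = 1 − 0.5895 = 0.4105 bits per channel use.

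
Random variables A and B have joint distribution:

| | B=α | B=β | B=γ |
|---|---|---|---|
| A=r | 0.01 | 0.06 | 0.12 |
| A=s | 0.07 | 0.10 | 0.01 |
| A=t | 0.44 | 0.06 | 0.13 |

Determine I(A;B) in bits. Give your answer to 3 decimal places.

0.305 bits

Marginals: p(A) = (0.1900, 0.1800, 0.6300), p(B) = (0.5200, 0.2200, 0.2600).
I(A;B) = Σ p(x,y)·log₂[p(x,y)/(p(x)p(y))].
  (r,α): 0.01·log₂(0.1012) = -0.0330
  (r,β): 0.06·log₂(1.4354) = 0.0313
  (r,γ): 0.12·log₂(2.4291) = 0.1537
  (s,α): 0.07·log₂(0.7479) = -0.0293
  (s,β): 0.10·log₂(2.5253) = 0.1336
  (s,γ): 0.01·log₂(0.2137) = -0.0223
  (t,α): 0.44·log₂(1.3431) = 0.1872
  (t,β): 0.06·log₂(0.4329) = -0.0725
  (t,γ): 0.13·log₂(0.7937) = -0.0433
Sum = 0.305 bits.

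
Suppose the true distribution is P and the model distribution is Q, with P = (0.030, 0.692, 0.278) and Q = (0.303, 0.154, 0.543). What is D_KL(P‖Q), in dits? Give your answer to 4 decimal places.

D(P‖Q) = Σ p·log₁₀(p/q).
  0.030·log₁₀(0.030/0.303) = -0.03013
  0.692·log₁₀(0.692/0.154) = 0.45159
  0.278·log₁₀(0.278/0.543) = -0.08083
D(P‖Q) = 0.3406 dits.

0.3406 dits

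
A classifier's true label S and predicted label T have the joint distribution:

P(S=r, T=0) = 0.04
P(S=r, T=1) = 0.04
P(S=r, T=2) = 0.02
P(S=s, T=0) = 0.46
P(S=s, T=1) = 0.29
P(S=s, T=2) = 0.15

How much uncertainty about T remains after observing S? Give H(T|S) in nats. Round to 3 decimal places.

Chain rule: H(T|S) = H(S,T) − H(S).
Marginals: p(S) = (0.1000, 0.9000), p(T) = (0.5000, 0.3300, 0.1700).
H(S,T) = 1.3365 nats; H(S) = 0.3251 nats.
H(T|S) = 1.3365 − 0.3251 = 1.011 nats.

1.011 nats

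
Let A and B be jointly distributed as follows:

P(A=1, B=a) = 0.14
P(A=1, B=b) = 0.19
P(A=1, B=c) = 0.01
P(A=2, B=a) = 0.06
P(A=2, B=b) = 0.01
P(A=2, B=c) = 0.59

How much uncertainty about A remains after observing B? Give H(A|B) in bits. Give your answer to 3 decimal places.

Marginals: p(A) = (0.3400, 0.6600), p(B) = (0.2000, 0.2000, 0.6000).
H(A|B) = Σ p(B) · H(A|B=·).
  B=a: p=0.2000, H(A|B=a) = 0.8813
  B=b: p=0.2000, H(A|B=b) = 0.2864
  B=c: p=0.6000, H(A|B=c) = 0.1223
Weighted sum = 0.307 bits.

0.307 bits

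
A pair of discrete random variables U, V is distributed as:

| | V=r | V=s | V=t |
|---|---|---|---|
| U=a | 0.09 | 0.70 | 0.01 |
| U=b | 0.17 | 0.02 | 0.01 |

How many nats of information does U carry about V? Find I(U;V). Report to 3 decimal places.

0.227 nats

Marginals: p(U) = (0.8000, 0.2000), p(V) = (0.2600, 0.7200, 0.0200).
I(U;V) = H(U) + H(V) − H(U,V).
H(U) = 0.5004, H(V) = 0.6650, H(U,V) = 0.9380.
I(U;V) = 0.5004 + 0.6650 − 0.9380 = 0.227 nats.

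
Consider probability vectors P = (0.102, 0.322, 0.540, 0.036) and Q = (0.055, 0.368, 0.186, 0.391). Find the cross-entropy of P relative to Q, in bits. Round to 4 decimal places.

H(P,Q) = −Σ p·log₂ q.
  −0.102·log₂(0.055) = 0.42681
  −0.322·log₂(0.368) = 0.46440
  −0.540·log₂(0.186) = 1.31038
  −0.036·log₂(0.391) = 0.04877
H(P,Q) = 2.2504 bits.

2.2504 bits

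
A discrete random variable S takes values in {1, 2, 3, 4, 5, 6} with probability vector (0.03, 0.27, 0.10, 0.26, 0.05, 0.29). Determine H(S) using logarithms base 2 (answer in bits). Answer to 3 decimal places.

2.233 bits

H(S) = −Σ p·log₂ p.
  −(0.03)·log₂(0.03) = 0.1518
  −(0.27)·log₂(0.27) = 0.5100
  −(0.10)·log₂(0.10) = 0.3322
  −(0.26)·log₂(0.26) = 0.5053
  −(0.05)·log₂(0.05) = 0.2161
  −(0.29)·log₂(0.29) = 0.5179
Sum: 0.1518 + 0.5100 + 0.3322 + 0.5053 + 0.2161 + 0.5179 = 2.233 bits.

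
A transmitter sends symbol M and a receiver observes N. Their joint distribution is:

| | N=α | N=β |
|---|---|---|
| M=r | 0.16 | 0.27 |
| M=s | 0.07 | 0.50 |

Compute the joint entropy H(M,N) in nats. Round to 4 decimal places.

H(M,N) = −Σ p(x,y)·ln p(x,y) over all 4 cells.
  cell (r,α): −0.16·ln0.16 = 0.29321
  cell (r,β): −0.27·ln0.27 = 0.35352
  cell (s,α): −0.07·ln0.07 = 0.18615
  cell (s,β): −0.50·ln0.50 = 0.34657
Sum = 1.1795 nats.

1.1795 nats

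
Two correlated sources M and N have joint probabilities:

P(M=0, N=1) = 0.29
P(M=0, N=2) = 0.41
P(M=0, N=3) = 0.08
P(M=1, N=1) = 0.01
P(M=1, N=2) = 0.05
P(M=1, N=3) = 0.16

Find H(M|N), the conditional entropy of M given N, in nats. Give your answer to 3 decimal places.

Chain rule: H(M|N) = H(M,N) − H(N).
Marginals: p(M) = (0.7800, 0.2200), p(N) = (0.3000, 0.4600, 0.2400).
H(M,N) = 1.4156 nats; H(N) = 1.0609 nats.
H(M|N) = 1.4156 − 1.0609 = 0.355 nats.

0.355 nats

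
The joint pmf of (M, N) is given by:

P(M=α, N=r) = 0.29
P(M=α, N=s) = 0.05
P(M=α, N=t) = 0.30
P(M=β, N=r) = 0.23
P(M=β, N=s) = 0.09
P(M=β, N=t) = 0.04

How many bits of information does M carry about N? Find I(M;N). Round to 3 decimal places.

0.118 bits

Marginals: p(M) = (0.6400, 0.3600), p(N) = (0.5200, 0.1400, 0.3400).
I(M;N) = H(M) + H(N) − H(M,N).
H(M) = 0.9427, H(N) = 1.4169, H(M,N) = 2.2412.
I(M;N) = 0.9427 + 1.4169 − 2.2412 = 0.118 bits.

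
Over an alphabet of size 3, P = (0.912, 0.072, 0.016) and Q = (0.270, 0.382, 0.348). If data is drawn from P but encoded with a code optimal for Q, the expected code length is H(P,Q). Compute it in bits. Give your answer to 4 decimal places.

H(P,Q) = −Σ p·log₂ q.
  −0.912·log₂(0.270) = 1.72274
  −0.072·log₂(0.382) = 0.09996
  −0.016·log₂(0.348) = 0.02437
H(P,Q) = 1.8471 bits.

1.8471 bits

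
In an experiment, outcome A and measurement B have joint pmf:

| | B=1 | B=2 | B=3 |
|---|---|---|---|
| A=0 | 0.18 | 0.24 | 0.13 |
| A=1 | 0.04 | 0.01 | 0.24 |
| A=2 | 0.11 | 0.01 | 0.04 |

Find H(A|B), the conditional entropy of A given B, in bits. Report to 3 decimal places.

Chain rule: H(A|B) = H(A,B) − H(B).
Marginals: p(A) = (0.5500, 0.2900, 0.1600), p(B) = (0.3300, 0.2600, 0.4100).
H(A,B) = 2.6709 bits; H(B) = 1.5605 bits.
H(A|B) = 2.6709 − 1.5605 = 1.110 bits.

1.110 bits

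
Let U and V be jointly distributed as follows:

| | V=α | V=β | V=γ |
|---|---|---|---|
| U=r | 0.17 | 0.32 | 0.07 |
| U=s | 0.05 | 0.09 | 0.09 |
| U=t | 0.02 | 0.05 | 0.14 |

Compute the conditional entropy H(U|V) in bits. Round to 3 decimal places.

Marginals: p(U) = (0.5600, 0.2300, 0.2100), p(V) = (0.2400, 0.4600, 0.3000).
H(U|V) = Σ p(V) · H(U|V=·).
  V=α: p=0.2400, H(U|V=α) = 1.1226
  V=β: p=0.4600, H(U|V=β) = 1.1727
  V=γ: p=0.3000, H(U|V=γ) = 1.5241
Weighted sum = 1.266 bits.

1.266 bits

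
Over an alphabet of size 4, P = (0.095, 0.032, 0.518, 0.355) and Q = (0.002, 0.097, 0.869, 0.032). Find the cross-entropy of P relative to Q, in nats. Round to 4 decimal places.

H(P,Q) = −Σ p·ln q.
  −0.095·ln(0.002) = 0.59039
  −0.032·ln(0.097) = 0.07466
  −0.518·ln(0.869) = 0.07273
  −0.355·ln(0.032) = 1.22192
H(P,Q) = 1.9597 nats.

1.9597 nats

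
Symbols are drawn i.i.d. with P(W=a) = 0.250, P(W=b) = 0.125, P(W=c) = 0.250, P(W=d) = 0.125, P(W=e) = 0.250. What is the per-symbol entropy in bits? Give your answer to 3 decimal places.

2.250 bits

H(W) = −Σ p·log₂ p.
  −(0.250)·log₂(0.250) = 0.5000
  −(0.125)·log₂(0.125) = 0.3750
  −(0.250)·log₂(0.250) = 0.5000
  −(0.125)·log₂(0.125) = 0.3750
  −(0.250)·log₂(0.250) = 0.5000
Sum: 0.5000 + 0.3750 + 0.5000 + 0.3750 + 0.5000 = 2.250 bits.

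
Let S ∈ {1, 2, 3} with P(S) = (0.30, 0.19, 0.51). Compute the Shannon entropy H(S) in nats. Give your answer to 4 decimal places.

1.0201 nats

H(S) = −Σ p·ln p.
  −(0.30)·ln(0.30) = 0.36119
  −(0.19)·ln(0.19) = 0.31554
  −(0.51)·ln(0.51) = 0.34341
Sum: 0.36119 + 0.31554 + 0.34341 = 1.0201 nats.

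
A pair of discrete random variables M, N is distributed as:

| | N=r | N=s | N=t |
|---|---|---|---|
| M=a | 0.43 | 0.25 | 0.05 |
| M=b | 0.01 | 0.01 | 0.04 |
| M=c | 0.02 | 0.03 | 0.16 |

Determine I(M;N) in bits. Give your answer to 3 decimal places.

Marginals: p(M) = (0.7300, 0.0600, 0.2100), p(N) = (0.4600, 0.2900, 0.2500).
I(M;N) = H(M) + H(N) − H(M,N).
H(M) = 1.0478, H(N) = 1.5332, H(M,N) = 2.2460.
I(M;N) = 1.0478 + 1.5332 − 2.2460 = 0.335 bits.

0.335 bits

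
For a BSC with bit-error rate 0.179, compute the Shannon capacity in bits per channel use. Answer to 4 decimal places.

Binary symmetric channel: C = 1 − h₂(ε) where h₂ is the binary entropy function.
h₂(0.179) = −0.179·log₂0.179 − 0.821·log₂0.821 = 0.6779.
C = 1 − 0.6779 = 0.3221 bits per channel use.

0.3221 bits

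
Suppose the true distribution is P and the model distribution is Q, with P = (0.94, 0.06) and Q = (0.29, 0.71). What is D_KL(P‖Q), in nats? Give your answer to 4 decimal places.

D(P‖Q) = Σ p·ln(p/q).
  0.94·ln(0.94/0.29) = 1.10544
  0.06·ln(0.06/0.71) = -0.14826
D(P‖Q) = 0.9572 nats.

0.9572 nats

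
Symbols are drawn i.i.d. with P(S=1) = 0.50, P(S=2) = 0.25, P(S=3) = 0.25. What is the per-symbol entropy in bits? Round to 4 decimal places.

1.5000 bits

H(S) = −Σ p·log₂ p.
  −(0.50)·log₂(0.50) = 0.50000
  −(0.25)·log₂(0.25) = 0.50000
  −(0.25)·log₂(0.25) = 0.50000
Sum: 0.50000 + 0.50000 + 0.50000 = 1.5000 bits.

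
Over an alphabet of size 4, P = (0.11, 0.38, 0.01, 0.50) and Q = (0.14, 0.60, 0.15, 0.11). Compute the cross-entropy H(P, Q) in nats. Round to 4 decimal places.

H(P,Q) = −Σ p·ln q.
  −0.11·ln(0.14) = 0.21627
  −0.38·ln(0.60) = 0.19411
  −0.01·ln(0.15) = 0.01897
  −0.50·ln(0.11) = 1.10364
H(P,Q) = 1.5330 nats.

1.5330 nats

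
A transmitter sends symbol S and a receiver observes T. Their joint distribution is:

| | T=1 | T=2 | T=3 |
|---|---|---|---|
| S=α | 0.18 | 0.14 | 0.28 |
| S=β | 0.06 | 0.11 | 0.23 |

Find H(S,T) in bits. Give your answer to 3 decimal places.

2.438 bits

H(S,T) = −Σ p(x,y)·log₂ p(x,y) over all 6 cells.
  cell (α,1): −0.18·log₂0.18 = 0.4453
  cell (α,2): −0.14·log₂0.14 = 0.3971
  cell (α,3): −0.28·log₂0.28 = 0.5142
  cell (β,1): −0.06·log₂0.06 = 0.2435
  cell (β,2): −0.11·log₂0.11 = 0.3503
  cell (β,3): −0.23·log₂0.23 = 0.4877
Sum = 2.438 bits.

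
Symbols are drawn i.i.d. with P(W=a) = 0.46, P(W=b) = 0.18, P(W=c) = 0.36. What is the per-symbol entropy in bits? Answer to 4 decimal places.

1.4913 bits

H(W) = −Σ p·log₂ p.
  −(0.46)·log₂(0.46) = 0.51534
  −(0.18)·log₂(0.18) = 0.44531
  −(0.36)·log₂(0.36) = 0.53062
Sum: 0.51534 + 0.44531 + 0.53062 = 1.4913 bits.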